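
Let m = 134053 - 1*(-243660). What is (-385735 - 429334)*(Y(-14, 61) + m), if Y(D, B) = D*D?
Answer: -308021910721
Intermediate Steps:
Y(D, B) = D²
m = 377713 (m = 134053 + 243660 = 377713)
(-385735 - 429334)*(Y(-14, 61) + m) = (-385735 - 429334)*((-14)² + 377713) = -815069*(196 + 377713) = -815069*377909 = -308021910721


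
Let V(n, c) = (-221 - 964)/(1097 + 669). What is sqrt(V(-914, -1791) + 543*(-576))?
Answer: I*sqrt(975449169318)/1766 ≈ 559.26*I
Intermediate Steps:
V(n, c) = -1185/1766
sqrt(V(-914, -1791) + 543*(-576)) = sqrt(-1185/1766 + 543*(-576)) = sqrt(-1185/1766 - 312768) = sqrt(-552349473/1766) = I*sqrt(975449169318)/1766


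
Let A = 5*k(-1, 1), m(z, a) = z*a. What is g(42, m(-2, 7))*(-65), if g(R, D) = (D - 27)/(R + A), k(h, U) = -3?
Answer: 2665/27 ≈ 98.704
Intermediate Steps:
m(z, a) = a*z
A = -15 (A = 5*(-3) = -15)
g(R, D) = (-27 + D)/(-15 + R) (g(R, D) = (D - 27)/(R - 15) = (-27 + D)/(-15 + R))
g(42, m(-2, 7))*(-65) = ((-27 + 7*(-2))/(-15 + 42))*(-65) = ((-27 - 14)/27)*(-65) = ((1/27)*(-41))*(-65) = -41/27*(-65) = 2665/27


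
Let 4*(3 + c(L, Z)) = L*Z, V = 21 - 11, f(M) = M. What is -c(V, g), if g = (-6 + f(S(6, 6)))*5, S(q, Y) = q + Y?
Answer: -72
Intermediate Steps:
S(q, Y) = Y + q
g = 30 (g = (-6 + (6 + 6))*5 = (-6 + 12)*5 = 6*5 = 30)
V = 10
c(L, Z) = -3 + L*Z/4 (c(L, Z) = -3 + (L*Z)/4 = -3 + L*Z/4)
-c(V, g) = -(-3 + (¼)*10*30) = -(-3 + 75) = -1*72 = -72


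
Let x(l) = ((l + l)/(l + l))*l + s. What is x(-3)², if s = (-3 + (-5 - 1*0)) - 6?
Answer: 289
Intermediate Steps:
s = -14 (s = (-3 + (-5 + 0)) - 6 = (-3 - 5) - 6 = -8 - 6 = -14)
x(l) = -14 + l (x(l) = ((l + l)/(l + l))*l - 14 = ((2*l)/((2*l)))*l - 14 = ((2*l)*(1/(2*l)))*l - 14 = 1*l - 14 = l - 14 = -14 + l)
x(-3)² = (-14 - 3)² = (-17)² = 289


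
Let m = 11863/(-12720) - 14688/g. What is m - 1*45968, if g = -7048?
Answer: -515119215143/11206320 ≈ -45967.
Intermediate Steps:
m = 12902617/11206320 (m = 11863/(-12720) - 14688/(-7048) = 11863*(-1/12720) - 14688*(-1/7048) = -11863/12720 + 1836/881 = 12902617/11206320 ≈ 1.1514)
m - 1*45968 = 12902617/11206320 - 1*45968 = 12902617/11206320 - 45968 = -515119215143/11206320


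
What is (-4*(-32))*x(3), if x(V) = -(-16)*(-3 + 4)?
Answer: 2048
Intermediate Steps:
x(V) = 16 (x(V) = -(-16) = -4*(-4) = 16)
(-4*(-32))*x(3) = -4*(-32)*16 = 128*16 = 2048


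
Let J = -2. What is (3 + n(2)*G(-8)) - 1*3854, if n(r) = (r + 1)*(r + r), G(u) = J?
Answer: -3875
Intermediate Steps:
G(u) = -2
n(r) = 2*r*(1 + r) (n(r) = (1 + r)*(2*r) = 2*r*(1 + r))
(3 + n(2)*G(-8)) - 1*3854 = (3 + (2*2*(1 + 2))*(-2)) - 1*3854 = (3 + (2*2*3)*(-2)) - 3854 = (3 + 12*(-2)) - 3854 = (3 - 24) - 3854 = -21 - 3854 = -3875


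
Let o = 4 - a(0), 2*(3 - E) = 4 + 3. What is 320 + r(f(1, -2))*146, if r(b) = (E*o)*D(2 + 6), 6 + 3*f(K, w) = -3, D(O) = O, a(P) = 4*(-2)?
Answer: -6688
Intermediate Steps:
a(P) = -8
E = -½ (E = 3 - (4 + 3)/2 = 3 - ½*7 = 3 - 7/2 = -½ ≈ -0.50000)
o = 12 (o = 4 - 1*(-8) = 4 + 8 = 12)
f(K, w) = -3 (f(K, w) = -2 + (⅓)*(-3) = -2 - 1 = -3)
r(b) = -48 (r(b) = (-½*12)*(2 + 6) = -6*8 = -48)
320 + r(f(1, -2))*146 = 320 - 48*146 = 320 - 7008 = -6688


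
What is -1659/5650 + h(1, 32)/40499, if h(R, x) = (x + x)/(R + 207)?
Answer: -873419333/2974651550 ≈ -0.29362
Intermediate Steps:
h(R, x) = 2*x/(207 + R) (h(R, x) = (2*x)/(207 + R) = 2*x/(207 + R))
-1659/5650 + h(1, 32)/40499 = -1659/5650 + (2*32/(207 + 1))/40499 = -1659*1/5650 + (2*32/208)*(1/40499) = -1659/5650 + (2*32*(1/208))*(1/40499) = -1659/5650 + (4/13)*(1/40499) = -1659/5650 + 4/526487 = -873419333/2974651550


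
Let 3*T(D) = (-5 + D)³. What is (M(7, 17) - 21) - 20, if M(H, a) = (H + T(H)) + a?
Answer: -43/3 ≈ -14.333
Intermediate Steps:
T(D) = (-5 + D)³/3
M(H, a) = H + a + (-5 + H)³/3 (M(H, a) = (H + (-5 + H)³/3) + a = H + a + (-5 + H)³/3)
(M(7, 17) - 21) - 20 = ((7 + 17 + (-5 + 7)³/3) - 21) - 20 = ((7 + 17 + (⅓)*2³) - 21) - 20 = ((7 + 17 + (⅓)*8) - 21) - 20 = ((7 + 17 + 8/3) - 21) - 20 = (80/3 - 21) - 20 = 17/3 - 20 = -43/3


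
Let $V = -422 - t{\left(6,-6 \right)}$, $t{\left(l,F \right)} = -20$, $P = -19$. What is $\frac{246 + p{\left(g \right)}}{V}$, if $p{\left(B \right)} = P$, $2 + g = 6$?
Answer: $- \frac{227}{402} \approx -0.56468$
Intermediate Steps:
$g = 4$ ($g = -2 + 6 = 4$)
$p{\left(B \right)} = -19$
$V = -402$ ($V = -422 - -20 = -422 + 20 = -402$)
$\frac{246 + p{\left(g \right)}}{V} = \frac{246 - 19}{-402} = 227 \left(- \frac{1}{402}\right) = - \frac{227}{402}$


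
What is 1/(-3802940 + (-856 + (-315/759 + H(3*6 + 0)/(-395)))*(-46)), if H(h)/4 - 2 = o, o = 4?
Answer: -4345/16352590486 ≈ -2.6571e-7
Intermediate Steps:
H(h) = 24 (H(h) = 8 + 4*4 = 8 + 16 = 24)
1/(-3802940 + (-856 + (-315/759 + H(3*6 + 0)/(-395)))*(-46)) = 1/(-3802940 + (-856 + (-315/759 + 24/(-395)))*(-46)) = 1/(-3802940 + (-856 + (-315*1/759 + 24*(-1/395)))*(-46)) = 1/(-3802940 + (-856 + (-105/253 - 24/395))*(-46)) = 1/(-3802940 + (-856 - 47547/99935)*(-46)) = 1/(-3802940 - 85591907/99935*(-46)) = 1/(-3802940 + 171183814/4345) = 1/(-16352590486/4345) = -4345/16352590486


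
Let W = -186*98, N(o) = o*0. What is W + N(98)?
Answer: -18228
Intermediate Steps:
N(o) = 0
W = -18228
W + N(98) = -18228 + 0 = -18228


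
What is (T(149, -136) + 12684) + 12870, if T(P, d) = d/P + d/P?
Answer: 3807274/149 ≈ 25552.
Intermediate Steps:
T(P, d) = 2*d/P
(T(149, -136) + 12684) + 12870 = (2*(-136)/149 + 12684) + 12870 = (2*(-136)*(1/149) + 12684) + 12870 = (-272/149 + 12684) + 12870 = 1889644/149 + 12870 = 3807274/149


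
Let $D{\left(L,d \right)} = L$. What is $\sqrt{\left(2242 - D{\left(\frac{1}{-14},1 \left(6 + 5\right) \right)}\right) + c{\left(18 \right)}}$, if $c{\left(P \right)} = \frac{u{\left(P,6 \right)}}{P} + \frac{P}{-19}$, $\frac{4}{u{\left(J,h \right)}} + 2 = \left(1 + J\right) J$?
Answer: $\frac{\sqrt{2577802660370}}{33915} \approx 47.341$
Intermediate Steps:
$u{\left(J,h \right)} = \frac{4}{-2 + J \left(1 + J\right)}$ ($u{\left(J,h \right)} = \frac{4}{-2 + \left(1 + J\right) J} = \frac{4}{-2 + J \left(1 + J\right)}$)
$c{\left(P \right)} = - \frac{P}{19} + \frac{4}{P \left(-2 + P + P^{2}\right)}$ ($c{\left(P \right)} = \frac{4 \frac{1}{-2 + P + P^{2}}}{P} + \frac{P}{-19} = \frac{4}{P \left(-2 + P + P^{2}\right)} + P \left(- \frac{1}{19}\right) = \frac{4}{P \left(-2 + P + P^{2}\right)} - \frac{P}{19} = - \frac{P}{19} + \frac{4}{P \left(-2 + P + P^{2}\right)}$)
$\sqrt{\left(2242 - D{\left(\frac{1}{-14},1 \left(6 + 5\right) \right)}\right) + c{\left(18 \right)}} = \sqrt{\left(2242 - \frac{1}{-14}\right) - \left(\frac{18}{19} - \frac{4}{18 \left(-2 + 18 + 18^{2}\right)}\right)} = \sqrt{\left(2242 - - \frac{1}{14}\right) - \left(\frac{18}{19} - \frac{2}{9 \left(-2 + 18 + 324\right)}\right)} = \sqrt{\left(2242 + \frac{1}{14}\right) - \left(\frac{18}{19} - \frac{2}{9 \cdot 340}\right)} = \sqrt{\frac{31389}{14} - \left(\frac{18}{19} - \frac{1}{1530}\right)} = \sqrt{\frac{31389}{14} + \left(- \frac{18}{19} + \frac{1}{1530}\right)} = \sqrt{\frac{31389}{14} - \frac{27521}{29070}} = \sqrt{\frac{228023234}{101745}} = \frac{\sqrt{2577802660370}}{33915}$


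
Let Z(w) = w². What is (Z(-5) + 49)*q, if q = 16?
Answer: 1184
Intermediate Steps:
(Z(-5) + 49)*q = ((-5)² + 49)*16 = (25 + 49)*16 = 74*16 = 1184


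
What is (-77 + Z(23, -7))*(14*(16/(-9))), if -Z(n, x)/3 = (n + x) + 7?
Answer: 32704/9 ≈ 3633.8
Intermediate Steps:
Z(n, x) = -21 - 3*n - 3*x (Z(n, x) = -3*((n + x) + 7) = -3*(7 + n + x) = -21 - 3*n - 3*x)
(-77 + Z(23, -7))*(14*(16/(-9))) = (-77 + (-21 - 3*23 - 3*(-7)))*(14*(16/(-9))) = (-77 + (-21 - 69 + 21))*(14*(16*(-1/9))) = (-77 - 69)*(14*(-16/9)) = -146*(-224/9) = 32704/9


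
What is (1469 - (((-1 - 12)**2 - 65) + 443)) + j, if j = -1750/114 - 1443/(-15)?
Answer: 285812/285 ≈ 1002.8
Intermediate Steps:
j = 23042/285 (j = -1750*1/114 - 1443*(-1/15) = -875/57 + 481/5 = 23042/285 ≈ 80.849)
(1469 - (((-1 - 12)**2 - 65) + 443)) + j = (1469 - (((-1 - 12)**2 - 65) + 443)) + 23042/285 = (1469 - (((-13)**2 - 65) + 443)) + 23042/285 = (1469 - ((169 - 65) + 443)) + 23042/285 = (1469 - (104 + 443)) + 23042/285 = (1469 - 1*547) + 23042/285 = (1469 - 547) + 23042/285 = 922 + 23042/285 = 285812/285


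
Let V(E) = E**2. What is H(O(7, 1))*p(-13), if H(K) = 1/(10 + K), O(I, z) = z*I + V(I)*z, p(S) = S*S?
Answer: 169/66 ≈ 2.5606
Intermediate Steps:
p(S) = S**2
O(I, z) = I*z + z*I**2 (O(I, z) = z*I + I**2*z = I*z + z*I**2)
H(O(7, 1))*p(-13) = (-13)**2/(10 + 7*1*(1 + 7)) = 169/(10 + 7*1*8) = 169/(10 + 56) = 169/66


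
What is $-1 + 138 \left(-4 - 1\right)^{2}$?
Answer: $3449$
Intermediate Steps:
$-1 + 138 \left(-4 - 1\right)^{2} = -1 + 138 \left(-5\right)^{2} = -1 + 138 \cdot 25 = -1 + 3450 = 3449$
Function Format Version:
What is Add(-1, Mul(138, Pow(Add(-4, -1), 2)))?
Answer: 3449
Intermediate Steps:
Add(-1, Mul(138, Pow(Add(-4, -1), 2))) = Add(-1, Mul(138, Pow(-5, 2))) = Add(-1, Mul(138, 25)) = Add(-1, 3450) = 3449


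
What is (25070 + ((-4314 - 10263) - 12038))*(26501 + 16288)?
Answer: -66109005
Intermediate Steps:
(25070 + ((-4314 - 10263) - 12038))*(26501 + 16288) = (25070 + (-14577 - 12038))*42789 = (25070 - 26615)*42789 = -1545*42789 = -66109005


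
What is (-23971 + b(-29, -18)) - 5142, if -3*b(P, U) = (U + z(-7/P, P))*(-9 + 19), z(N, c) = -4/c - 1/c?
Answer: -2527661/87 ≈ -29054.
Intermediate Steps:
z(N, c) = -5/c
b(P, U) = -10*U/3 + 50/(3*P) (b(P, U) = -(U - 5/P)*(-9 + 19)/3 = -(U - 5/P)*10/3 = -(-50/P + 10*U)/3 = -10*U/3 + 50/(3*P))
(-23971 + b(-29, -18)) - 5142 = (-23971 + (10/3)*(5 - 1*(-29)*(-18))/(-29)) - 5142 = (-23971 + (10/3)*(-1/29)*(5 - 522)) - 5142 = (-23971 + (10/3)*(-1/29)*(-517)) - 5142 = (-23971 + 5170/87) - 5142 = -2080307/87 - 5142 = -2527661/87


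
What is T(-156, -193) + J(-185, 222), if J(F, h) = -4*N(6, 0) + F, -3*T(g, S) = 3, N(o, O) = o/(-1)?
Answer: -162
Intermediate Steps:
N(o, O) = -o (N(o, O) = o*(-1) = -o)
T(g, S) = -1 (T(g, S) = -⅓*3 = -1)
J(F, h) = 24 + F (J(F, h) = -(-4)*6 + F = -4*(-6) + F = 24 + F)
T(-156, -193) + J(-185, 222) = -1 + (24 - 185) = -1 - 161 = -162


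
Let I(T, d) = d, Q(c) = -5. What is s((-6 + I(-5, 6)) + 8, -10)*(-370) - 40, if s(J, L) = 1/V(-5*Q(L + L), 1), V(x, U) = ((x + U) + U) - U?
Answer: -705/13 ≈ -54.231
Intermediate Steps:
V(x, U) = U + x (V(x, U) = ((U + x) + U) - U = (x + 2*U) - U = U + x)
s(J, L) = 1/26 (s(J, L) = 1/(1 - 5*(-5)) = 1/(1 + 25) = 1/26)
s((-6 + I(-5, 6)) + 8, -10)*(-370) - 40 = (1/26)*(-370) - 40 = -185/13 - 40 = -705/13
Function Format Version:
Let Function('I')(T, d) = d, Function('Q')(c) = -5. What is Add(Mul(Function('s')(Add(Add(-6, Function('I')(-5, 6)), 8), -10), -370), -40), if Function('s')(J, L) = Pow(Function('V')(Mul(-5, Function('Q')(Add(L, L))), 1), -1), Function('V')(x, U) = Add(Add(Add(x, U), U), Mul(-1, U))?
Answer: Rational(-705, 13) ≈ -54.231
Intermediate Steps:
Function('V')(x, U) = Add(U, x) (Function('V')(x, U) = Add(Add(Add(U, x), U), Mul(-1, U)) = Add(Add(x, Mul(2, U)), Mul(-1, U)) = Add(U, x))
Function('s')(J, L) = Rational(1, 26) (Function('s')(J, L) = Pow(Add(1, Mul(-5, -5)), -1) = Pow(Add(1, 25), -1) = Pow(26, -1) = Rational(1, 26))
Add(Mul(Function('s')(Add(Add(-6, Function('I')(-5, 6)), 8), -10), -370), -40) = Add(Mul(Rational(1, 26), -370), -40) = Add(Rational(-185, 13), -40) = Rational(-705, 13)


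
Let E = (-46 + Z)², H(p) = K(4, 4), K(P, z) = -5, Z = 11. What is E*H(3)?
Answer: -6125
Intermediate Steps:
H(p) = -5
E = 1225 (E = (-46 + 11)² = (-35)² = 1225)
E*H(3) = 1225*(-5) = -6125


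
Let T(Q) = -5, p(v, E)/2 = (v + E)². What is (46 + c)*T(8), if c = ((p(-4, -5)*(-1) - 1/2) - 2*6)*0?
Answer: -230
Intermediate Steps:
p(v, E) = 2*(E + v)² (p(v, E) = 2*(v + E)² = 2*(E + v)²)
c = 0 (c = (((2*(-5 - 4)²)*(-1) - 1/2) - 2*6)*0 = (((2*(-9)²)*(-1) - 1*½) - 12)*0 = (((2*81)*(-1) - ½) - 12)*0 = ((162*(-1) - ½) - 12)*0 = ((-162 - ½) - 12)*0 = (-325/2 - 12)*0 = -349/2*0 = 0)
(46 + c)*T(8) = (46 + 0)*(-5) = 46*(-5) = -230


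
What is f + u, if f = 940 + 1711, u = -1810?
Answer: 841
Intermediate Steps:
f = 2651
f + u = 2651 - 1810 = 841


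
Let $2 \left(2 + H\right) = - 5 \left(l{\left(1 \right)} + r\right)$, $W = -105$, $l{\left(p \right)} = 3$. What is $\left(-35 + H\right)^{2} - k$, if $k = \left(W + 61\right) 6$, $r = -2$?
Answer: $\frac{7297}{4} \approx 1824.3$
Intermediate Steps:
$H = - \frac{9}{2}$ ($H = -2 + \frac{\left(-5\right) \left(3 - 2\right)}{2} = -2 + \frac{\left(-5\right) 1}{2} = -2 + \frac{1}{2} \left(-5\right) = -2 - \frac{5}{2} = - \frac{9}{2} \approx -4.5$)
$k = -264$ ($k = \left(-105 + 61\right) 6 = \left(-44\right) 6 = -264$)
$\left(-35 + H\right)^{2} - k = \left(-35 - \frac{9}{2}\right)^{2} - -264 = \left(- \frac{79}{2}\right)^{2} + 264 = \frac{6241}{4} + 264 = \frac{7297}{4}$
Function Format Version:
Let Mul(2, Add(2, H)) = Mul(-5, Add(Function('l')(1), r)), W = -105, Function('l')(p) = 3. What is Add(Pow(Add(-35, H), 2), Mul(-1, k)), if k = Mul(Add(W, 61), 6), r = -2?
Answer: Rational(7297, 4) ≈ 1824.3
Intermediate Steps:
H = Rational(-9, 2) (H = Add(-2, Mul(Rational(1, 2), Mul(-5, Add(3, -2)))) = Add(-2, Mul(Rational(1, 2), Mul(-5, 1))) = Add(-2, Mul(Rational(1, 2), -5)) = Add(-2, Rational(-5, 2)) = Rational(-9, 2) ≈ -4.5000)
k = -264 (k = Mul(Add(-105, 61), 6) = Mul(-44, 6) = -264)
Add(Pow(Add(-35, H), 2), Mul(-1, k)) = Add(Pow(Add(-35, Rational(-9, 2)), 2), Mul(-1, -264)) = Add(Pow(Rational(-79, 2), 2), 264) = Add(Rational(6241, 4), 264) = Rational(7297, 4)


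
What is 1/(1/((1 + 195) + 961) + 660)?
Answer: 1157/763621 ≈ 0.0015152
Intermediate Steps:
1/(1/((1 + 195) + 961) + 660) = 1/(1/(196 + 961) + 660) = 1/(1/1157 + 660) = 1/(763621/1157) = 1157/763621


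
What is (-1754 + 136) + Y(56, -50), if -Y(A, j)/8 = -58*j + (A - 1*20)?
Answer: -25106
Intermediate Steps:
Y(A, j) = 160 - 8*A + 464*j (Y(A, j) = -8*(-58*j + (A - 1*20)) = -8*(-58*j + (A - 20)) = -8*(-58*j + (-20 + A)) = -8*(-20 + A - 58*j) = 160 - 8*A + 464*j)
(-1754 + 136) + Y(56, -50) = (-1754 + 136) + (160 - 8*56 + 464*(-50)) = -1618 + (160 - 448 - 23200) = -1618 - 23488 = -25106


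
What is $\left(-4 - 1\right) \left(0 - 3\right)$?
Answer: $15$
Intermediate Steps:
$\left(-4 - 1\right) \left(0 - 3\right) = \left(-5\right) \left(-3\right) = 15$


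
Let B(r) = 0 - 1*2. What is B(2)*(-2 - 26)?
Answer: 56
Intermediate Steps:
B(r) = -2 (B(r) = 0 - 2 = -2)
B(2)*(-2 - 26) = -2*(-2 - 26) = -2*(-28) = 56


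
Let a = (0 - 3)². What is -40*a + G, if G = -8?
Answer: -368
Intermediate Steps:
a = 9 (a = (-3)² = 9)
-40*a + G = -40*9 - 8 = -360 - 8 = -368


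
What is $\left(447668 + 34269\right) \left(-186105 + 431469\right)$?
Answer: $118249990068$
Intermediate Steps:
$\left(447668 + 34269\right) \left(-186105 + 431469\right) = 481937 \cdot 245364 = 118249990068$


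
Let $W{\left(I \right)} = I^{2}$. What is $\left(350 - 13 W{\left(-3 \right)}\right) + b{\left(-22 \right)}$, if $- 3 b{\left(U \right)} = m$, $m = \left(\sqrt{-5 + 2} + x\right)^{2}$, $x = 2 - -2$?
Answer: $\frac{686}{3} - \frac{8 i \sqrt{3}}{3} \approx 228.67 - 4.6188 i$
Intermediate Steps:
$x = 4$ ($x = 2 + 2 = 4$)
$m = \left(4 + i \sqrt{3}\right)^{2}$ ($m = \left(\sqrt{-5 + 2} + 4\right)^{2} = \left(\sqrt{-3} + 4\right)^{2} = \left(i \sqrt{3} + 4\right)^{2} = \left(4 + i \sqrt{3}\right)^{2} \approx 13.0 + 13.856 i$)
$b{\left(U \right)} = - \frac{\left(4 + i \sqrt{3}\right)^{2}}{3}$
$\left(350 - 13 W{\left(-3 \right)}\right) + b{\left(-22 \right)} = \left(350 - 13 \left(-3\right)^{2}\right) - \frac{\left(4 + i \sqrt{3}\right)^{2}}{3} = \left(350 - 117\right) - \frac{\left(4 + i \sqrt{3}\right)^{2}}{3} = 233 - \frac{\left(4 + i \sqrt{3}\right)^{2}}{3}$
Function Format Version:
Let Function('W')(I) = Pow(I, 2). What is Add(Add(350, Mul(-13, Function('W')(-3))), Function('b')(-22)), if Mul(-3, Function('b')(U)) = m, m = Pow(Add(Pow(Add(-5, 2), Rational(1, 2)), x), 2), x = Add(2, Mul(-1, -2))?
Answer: Add(Rational(686, 3), Mul(Rational(-8, 3), I, Pow(3, Rational(1, 2)))) ≈ Add(228.67, Mul(-4.6188, I))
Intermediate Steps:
x = 4 (x = Add(2, 2) = 4)
m = Pow(Add(4, Mul(I, Pow(3, Rational(1, 2)))), 2) (m = Pow(Add(Pow(Add(-5, 2), Rational(1, 2)), 4), 2) = Pow(Add(Pow(-3, Rational(1, 2)), 4), 2) = Pow(Add(Mul(I, Pow(3, Rational(1, 2))), 4), 2) = Pow(Add(4, Mul(I, Pow(3, Rational(1, 2)))), 2) ≈ Add(13.000, Mul(13.856, I)))
Function('b')(U) = Mul(Rational(-1, 3), Pow(Add(4, Mul(I, Pow(3, Rational(1, 2)))), 2))
Add(Add(350, Mul(-13, Function('W')(-3))), Function('b')(-22)) = Add(Add(350, Mul(-13, Pow(-3, 2))), Mul(Rational(-1, 3), Pow(Add(4, Mul(I, Pow(3, Rational(1, 2)))), 2))) = Add(Add(350, Mul(-13, 9)), Mul(Rational(-1, 3), Pow(Add(4, Mul(I, Pow(3, Rational(1, 2)))), 2))) = Add(Add(350, -117), Mul(Rational(-1, 3), Pow(Add(4, Mul(I, Pow(3, Rational(1, 2)))), 2))) = Add(233, Mul(Rational(-1, 3), Pow(Add(4, Mul(I, Pow(3, Rational(1, 2)))), 2)))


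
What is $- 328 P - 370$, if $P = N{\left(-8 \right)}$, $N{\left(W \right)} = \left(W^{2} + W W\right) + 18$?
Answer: $-48258$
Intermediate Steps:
$N{\left(W \right)} = 18 + 2 W^{2}$ ($N{\left(W \right)} = \left(W^{2} + W^{2}\right) + 18 = 2 W^{2} + 18 = 18 + 2 W^{2}$)
$P = 146$ ($P = 18 + 2 \left(-8\right)^{2} = 18 + 2 \cdot 64 = 18 + 128 = 146$)
$- 328 P - 370 = \left(-328\right) 146 - 370 = -47888 - 370 = -48258$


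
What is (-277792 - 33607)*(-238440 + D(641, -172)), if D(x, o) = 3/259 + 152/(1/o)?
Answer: 21339318056947/259 ≈ 8.2391e+10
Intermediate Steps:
D(x, o) = 3/259 + 152*o (D(x, o) = 3*(1/259) + 152*o = 3/259 + 152*o)
(-277792 - 33607)*(-238440 + D(641, -172)) = (-277792 - 33607)*(-238440 + (3/259 + 152*(-172))) = -311399*(-238440 + (3/259 - 26144)) = -311399*(-238440 - 6771293/259) = -311399*(-68527253/259) = 21339318056947/259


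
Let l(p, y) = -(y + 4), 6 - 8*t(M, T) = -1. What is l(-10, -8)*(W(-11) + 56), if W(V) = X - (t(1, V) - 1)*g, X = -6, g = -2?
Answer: 199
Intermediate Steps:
t(M, T) = 7/8 (t(M, T) = 3/4 - 1/8*(-1) = 3/4 + 1/8 = 7/8)
l(p, y) = -4 - y (l(p, y) = -(4 + y) = -4 - y)
W(V) = -25/4 (W(V) = -6 - (7/8 - 1)*(-2) = -6 - (-1)*(-2)/8 = -6 - 1*1/4 = -6 - 1/4 = -25/4)
l(-10, -8)*(W(-11) + 56) = (-4 - 1*(-8))*(-25/4 + 56) = (-4 + 8)*(199/4) = 4*(199/4) = 199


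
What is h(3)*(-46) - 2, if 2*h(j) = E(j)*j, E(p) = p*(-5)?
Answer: 1033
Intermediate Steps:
E(p) = -5*p
h(j) = -5*j²/2 (h(j) = ((-5*j)*j)/2 = (-5*j²)/2 = -5*j²/2)
h(3)*(-46) - 2 = -5/2*3²*(-46) - 2 = -5/2*9*(-46) - 2 = -45/2*(-46) - 2 = 1035 - 2 = 1033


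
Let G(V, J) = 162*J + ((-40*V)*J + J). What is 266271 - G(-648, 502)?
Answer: -12827395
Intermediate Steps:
G(V, J) = 163*J - 40*J*V (G(V, J) = 162*J + (-40*J*V + J) = 162*J + (J - 40*J*V) = 163*J - 40*J*V)
266271 - G(-648, 502) = 266271 - 502*(163 - 40*(-648)) = 266271 - 502*(163 + 25920) = 266271 - 502*26083 = 266271 - 1*13093666 = 266271 - 13093666 = -12827395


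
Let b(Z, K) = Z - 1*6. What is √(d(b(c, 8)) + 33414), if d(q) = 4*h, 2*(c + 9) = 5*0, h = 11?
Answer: √33458 ≈ 182.92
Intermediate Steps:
c = -9 (c = -9 + (5*0)/2 = -9 + (½)*0 = -9 + 0 = -9)
b(Z, K) = -6 + Z (b(Z, K) = Z - 6 = -6 + Z)
d(q) = 44 (d(q) = 4*11 = 44)
√(d(b(c, 8)) + 33414) = √(44 + 33414) = √33458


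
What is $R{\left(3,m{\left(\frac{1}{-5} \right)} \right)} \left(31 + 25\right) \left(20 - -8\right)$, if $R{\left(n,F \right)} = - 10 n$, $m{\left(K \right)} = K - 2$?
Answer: $-47040$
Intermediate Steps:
$m{\left(K \right)} = -2 + K$
$R{\left(3,m{\left(\frac{1}{-5} \right)} \right)} \left(31 + 25\right) \left(20 - -8\right) = \left(-10\right) 3 \left(31 + 25\right) \left(20 - -8\right) = \left(-30\right) 56 \left(20 + 8\right) = \left(-1680\right) 28 = -47040$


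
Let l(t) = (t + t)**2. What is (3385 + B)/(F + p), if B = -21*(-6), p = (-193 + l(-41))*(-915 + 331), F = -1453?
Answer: -3511/3815557 ≈ -0.00092018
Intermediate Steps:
l(t) = 4*t**2 (l(t) = (2*t)**2 = 4*t**2)
p = -3814104 (p = (-193 + 4*(-41)**2)*(-915 + 331) = (-193 + 4*1681)*(-584) = (-193 + 6724)*(-584) = 6531*(-584) = -3814104)
B = 126
(3385 + B)/(F + p) = (3385 + 126)/(-1453 - 3814104) = 3511/(-3815557) = 3511*(-1/3815557) = -3511/3815557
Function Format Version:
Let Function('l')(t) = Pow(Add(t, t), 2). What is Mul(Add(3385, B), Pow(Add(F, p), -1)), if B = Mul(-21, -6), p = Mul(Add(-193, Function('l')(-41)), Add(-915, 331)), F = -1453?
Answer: Rational(-3511, 3815557) ≈ -0.00092018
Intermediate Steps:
Function('l')(t) = Mul(4, Pow(t, 2)) (Function('l')(t) = Pow(Mul(2, t), 2) = Mul(4, Pow(t, 2)))
p = -3814104 (p = Mul(Add(-193, Mul(4, Pow(-41, 2))), Add(-915, 331)) = Mul(Add(-193, Mul(4, 1681)), -584) = Mul(Add(-193, 6724), -584) = Mul(6531, -584) = -3814104)
B = 126
Mul(Add(3385, B), Pow(Add(F, p), -1)) = Mul(Add(3385, 126), Pow(Add(-1453, -3814104), -1)) = Mul(3511, Pow(-3815557, -1)) = Mul(3511, Rational(-1, 3815557)) = Rational(-3511, 3815557)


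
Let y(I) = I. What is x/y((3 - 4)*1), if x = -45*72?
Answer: 3240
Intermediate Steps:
x = -3240
x/y((3 - 4)*1) = -3240/(3 - 4) = -3240/((-1*1)) = -3240/(-1) = -3240*(-1) = 3240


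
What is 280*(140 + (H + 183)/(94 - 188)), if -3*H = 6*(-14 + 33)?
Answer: 1822100/47 ≈ 38768.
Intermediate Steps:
H = -38 (H = -2*(-14 + 33) = -2*19 = -1/3*114 = -38)
280*(140 + (H + 183)/(94 - 188)) = 280*(140 + (-38 + 183)/(94 - 188)) = 280*(140 + 145/(-94)) = 280*(140 + 145*(-1/94)) = 280*(140 - 145/94) = 280*(13015/94) = 1822100/47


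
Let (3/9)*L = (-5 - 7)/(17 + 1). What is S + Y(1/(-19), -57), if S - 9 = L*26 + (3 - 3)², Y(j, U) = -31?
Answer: -74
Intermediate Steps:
L = -2 (L = 3*((-5 - 7)/(17 + 1)) = 3*(-12/18) = 3*(-12*1/18) = 3*(-⅔) = -2)
S = -43 (S = 9 + (-2*26 + (3 - 3)²) = 9 + (-52 + 0²) = 9 + (-52 + 0) = 9 - 52 = -43)
S + Y(1/(-19), -57) = -43 - 31 = -74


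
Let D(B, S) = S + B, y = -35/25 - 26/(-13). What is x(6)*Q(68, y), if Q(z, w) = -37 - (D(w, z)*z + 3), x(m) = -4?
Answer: 94096/5 ≈ 18819.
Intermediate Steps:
y = ⅗ (y = -35*1/25 - 26*(-1/13) = -7/5 + 2 = ⅗ ≈ 0.60000)
D(B, S) = B + S
Q(z, w) = -40 - z*(w + z) (Q(z, w) = -37 - ((w + z)*z + 3) = -37 - (z*(w + z) + 3) = -37 - (3 + z*(w + z)) = -37 + (-3 - z*(w + z)) = -40 - z*(w + z))
x(6)*Q(68, y) = -4*(-40 - 1*68*(⅗ + 68)) = -4*(-40 - 1*68*343/5) = -4*(-40 - 23324/5) = -4*(-23524/5) = 94096/5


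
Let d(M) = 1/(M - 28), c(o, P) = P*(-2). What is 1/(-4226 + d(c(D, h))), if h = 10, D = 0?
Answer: -48/202849 ≈ -0.00023663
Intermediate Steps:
c(o, P) = -2*P
d(M) = 1/(-28 + M)
1/(-4226 + d(c(D, h))) = 1/(-4226 + 1/(-28 - 2*10)) = 1/(-4226 + 1/(-28 - 20)) = 1/(-4226 + 1/(-48)) = 1/(-4226 - 1/48) = 1/(-202849/48) = -48/202849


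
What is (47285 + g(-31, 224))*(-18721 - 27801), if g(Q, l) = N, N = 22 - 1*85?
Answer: -2196861884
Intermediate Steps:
N = -63 (N = 22 - 85 = -63)
g(Q, l) = -63
(47285 + g(-31, 224))*(-18721 - 27801) = (47285 - 63)*(-18721 - 27801) = 47222*(-46522) = -2196861884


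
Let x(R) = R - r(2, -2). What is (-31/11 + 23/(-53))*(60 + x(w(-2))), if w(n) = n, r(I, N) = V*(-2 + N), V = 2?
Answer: -11376/53 ≈ -214.64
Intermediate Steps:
r(I, N) = -4 + 2*N (r(I, N) = 2*(-2 + N) = -4 + 2*N)
x(R) = 8 + R (x(R) = R - (-4 + 2*(-2)) = R - (-4 - 4) = R - 1*(-8) = R + 8 = 8 + R)
(-31/11 + 23/(-53))*(60 + x(w(-2))) = (-31/11 + 23/(-53))*(60 + (8 - 2)) = (-31*1/11 + 23*(-1/53))*(60 + 6) = (-31/11 - 23/53)*66 = -1896/583*66 = -11376/53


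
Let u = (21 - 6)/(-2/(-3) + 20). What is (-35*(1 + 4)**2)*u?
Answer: -39375/62 ≈ -635.08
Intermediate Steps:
u = 45/62 (u = 15/(-2*(-1/3) + 20) = 15/(2/3 + 20) = 15/(62/3) = 15*(3/62) = 45/62 ≈ 0.72581)
(-35*(1 + 4)**2)*u = -35*(1 + 4)**2*(45/62) = -35*5**2*(45/62) = -35*25*(45/62) = -875*45/62 = -39375/62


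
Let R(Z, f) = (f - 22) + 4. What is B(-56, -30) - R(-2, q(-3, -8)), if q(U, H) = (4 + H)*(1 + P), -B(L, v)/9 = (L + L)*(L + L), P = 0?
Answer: -112874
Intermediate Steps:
B(L, v) = -36*L² (B(L, v) = -9*(L + L)*(L + L) = -9*2*L*2*L = -36*L²)
q(U, H) = 4 + H (q(U, H) = (4 + H)*(1 + 0) = (4 + H)*1 = 4 + H)
R(Z, f) = -18 + f (R(Z, f) = (-22 + f) + 4 = -18 + f)
B(-56, -30) - R(-2, q(-3, -8)) = -36*(-56)² - (-18 + (4 - 8)) = -36*3136 - (-18 - 4) = -112896 - 1*(-22) = -112896 + 22 = -112874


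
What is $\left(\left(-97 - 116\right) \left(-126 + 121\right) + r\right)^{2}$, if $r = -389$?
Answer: $456976$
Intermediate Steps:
$\left(\left(-97 - 116\right) \left(-126 + 121\right) + r\right)^{2} = \left(\left(-97 - 116\right) \left(-126 + 121\right) - 389\right)^{2} = \left(\left(-213\right) \left(-5\right) - 389\right)^{2} = \left(1065 - 389\right)^{2} = 676^{2} = 456976$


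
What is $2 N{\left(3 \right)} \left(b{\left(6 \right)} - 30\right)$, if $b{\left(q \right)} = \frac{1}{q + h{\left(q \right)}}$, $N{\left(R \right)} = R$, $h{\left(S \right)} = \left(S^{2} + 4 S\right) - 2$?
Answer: $- \frac{5757}{32} \approx -179.91$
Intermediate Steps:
$h{\left(S \right)} = -2 + S^{2} + 4 S$
$b{\left(q \right)} = \frac{1}{-2 + q^{2} + 5 q}$ ($b{\left(q \right)} = \frac{1}{q + \left(-2 + q^{2} + 4 q\right)} = \frac{1}{-2 + q^{2} + 5 q}$)
$2 N{\left(3 \right)} \left(b{\left(6 \right)} - 30\right) = 2 \cdot 3 \left(\frac{1}{-2 + 6^{2} + 5 \cdot 6} - 30\right) = 6 \left(\frac{1}{-2 + 36 + 30} - 30\right) = 6 \left(\frac{1}{64} - 30\right) = 6 \left(- \frac{1919}{64}\right) = - \frac{5757}{32}$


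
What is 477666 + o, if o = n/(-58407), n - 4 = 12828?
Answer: 27899025230/58407 ≈ 4.7767e+5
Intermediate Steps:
n = 12832 (n = 4 + 12828 = 12832)
o = -12832/58407 (o = 12832/(-58407) = 12832*(-1/58407) = -12832/58407 ≈ -0.21970)
477666 + o = 477666 - 12832/58407 = 27899025230/58407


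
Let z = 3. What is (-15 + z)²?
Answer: 144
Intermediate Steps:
(-15 + z)² = (-15 + 3)² = (-12)² = 144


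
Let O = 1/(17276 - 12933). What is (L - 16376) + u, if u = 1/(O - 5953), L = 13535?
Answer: -73450871741/25853878 ≈ -2841.0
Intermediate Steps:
O = 1/4343 ≈ 0.00023026
u = -4343/25853878 (u = 1/(1/4343 - 5953) = 1/(-25853878/4343) = -4343/25853878 ≈ -0.00016798)
(L - 16376) + u = (13535 - 16376) - 4343/25853878 = -2841 - 4343/25853878 = -73450871741/25853878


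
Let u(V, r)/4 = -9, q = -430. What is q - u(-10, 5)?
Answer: -394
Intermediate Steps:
u(V, r) = -36 (u(V, r) = 4*(-9) = -36)
q - u(-10, 5) = -430 - 1*(-36) = -430 + 36 = -394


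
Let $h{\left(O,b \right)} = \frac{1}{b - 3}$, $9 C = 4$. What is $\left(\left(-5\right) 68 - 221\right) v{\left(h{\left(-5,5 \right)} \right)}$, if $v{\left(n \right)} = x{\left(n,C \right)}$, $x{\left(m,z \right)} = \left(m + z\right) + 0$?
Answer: $- \frac{3179}{6} \approx -529.83$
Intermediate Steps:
$C = \frac{4}{9}$ ($C = \frac{1}{9} \cdot 4 = \frac{4}{9} \approx 0.44444$)
$x{\left(m,z \right)} = m + z$
$h{\left(O,b \right)} = \frac{1}{-3 + b}$
$v{\left(n \right)} = \frac{4}{9} + n$ ($v{\left(n \right)} = n + \frac{4}{9} = \frac{4}{9} + n$)
$\left(\left(-5\right) 68 - 221\right) v{\left(h{\left(-5,5 \right)} \right)} = \left(\left(-5\right) 68 - 221\right) \left(\frac{4}{9} + \frac{1}{-3 + 5}\right) = \left(-340 - 221\right) \left(\frac{4}{9} + \frac{1}{2}\right) = - 561 \left(\frac{4}{9} + \frac{1}{2}\right) = \left(-561\right) \frac{17}{18} = - \frac{3179}{6}$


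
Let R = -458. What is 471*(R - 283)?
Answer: -349011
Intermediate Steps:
471*(R - 283) = 471*(-458 - 283) = 471*(-741) = -349011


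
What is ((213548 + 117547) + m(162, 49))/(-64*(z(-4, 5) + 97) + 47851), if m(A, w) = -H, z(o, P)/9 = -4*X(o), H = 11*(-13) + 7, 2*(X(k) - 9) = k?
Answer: 331231/57771 ≈ 5.7335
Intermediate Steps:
X(k) = 9 + k/2
H = -136 (H = -143 + 7 = -136)
z(o, P) = -324 - 18*o (z(o, P) = 9*(-4*(9 + o/2)) = 9*(-36 - 2*o) = -324 - 18*o)
m(A, w) = 136 (m(A, w) = -1*(-136) = 136)
((213548 + 117547) + m(162, 49))/(-64*(z(-4, 5) + 97) + 47851) = ((213548 + 117547) + 136)/(-64*((-324 - 18*(-4)) + 97) + 47851) = (331095 + 136)/(-64*((-324 + 72) + 97) + 47851) = 331231/(-64*(-252 + 97) + 47851) = 331231/(-64*(-155) + 47851) = 331231/(9920 + 47851) = 331231/57771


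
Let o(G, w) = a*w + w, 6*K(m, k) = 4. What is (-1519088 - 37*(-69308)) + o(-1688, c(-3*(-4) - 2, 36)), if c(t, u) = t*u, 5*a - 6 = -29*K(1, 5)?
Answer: 1044708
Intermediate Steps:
K(m, k) = ⅔ (K(m, k) = (⅙)*4 = ⅔)
a = -8/3 (a = 6/5 + (-29*⅔)/5 = 6/5 + (⅕)*(-58/3) = 6/5 - 58/15 = -8/3 ≈ -2.6667)
o(G, w) = -5*w/3 (o(G, w) = -8*w/3 + w = -5*w/3)
(-1519088 - 37*(-69308)) + o(-1688, c(-3*(-4) - 2, 36)) = (-1519088 - 37*(-69308)) - 5*(-3*(-4) - 2)*36/3 = (-1519088 + 2564396) - 5*(12 - 2)*36/3 = 1045308 - 50*36/3 = 1045308 - 5/3*360 = 1045308 - 600 = 1044708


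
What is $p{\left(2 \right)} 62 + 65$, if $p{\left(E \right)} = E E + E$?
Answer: $437$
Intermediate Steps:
$p{\left(E \right)} = E + E^{2}$ ($p{\left(E \right)} = E^{2} + E = E + E^{2}$)
$p{\left(2 \right)} 62 + 65 = 2 \left(1 + 2\right) 62 + 65 = 2 \cdot 3 \cdot 62 + 65 = 6 \cdot 62 + 65 = 372 + 65 = 437$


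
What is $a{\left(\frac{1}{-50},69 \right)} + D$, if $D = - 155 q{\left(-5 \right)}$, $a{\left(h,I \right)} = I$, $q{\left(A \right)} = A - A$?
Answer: $69$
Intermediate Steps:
$q{\left(A \right)} = 0$
$D = 0$ ($D = \left(-155\right) 0 = 0$)
$a{\left(\frac{1}{-50},69 \right)} + D = 69 + 0 = 69$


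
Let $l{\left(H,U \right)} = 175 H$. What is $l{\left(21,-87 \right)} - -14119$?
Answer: $17794$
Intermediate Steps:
$l{\left(21,-87 \right)} - -14119 = 175 \cdot 21 - -14119 = 3675 + 14119 = 17794$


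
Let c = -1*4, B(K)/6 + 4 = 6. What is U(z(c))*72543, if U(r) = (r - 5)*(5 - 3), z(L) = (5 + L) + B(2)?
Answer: 1160688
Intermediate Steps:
B(K) = 12 (B(K) = -24 + 6*6 = -24 + 36 = 12)
c = -4
z(L) = 17 + L (z(L) = (5 + L) + 12 = 17 + L)
U(r) = -10 + 2*r (U(r) = (-5 + r)*2 = -10 + 2*r)
U(z(c))*72543 = (-10 + 2*(17 - 4))*72543 = (-10 + 2*13)*72543 = (-10 + 26)*72543 = 16*72543 = 1160688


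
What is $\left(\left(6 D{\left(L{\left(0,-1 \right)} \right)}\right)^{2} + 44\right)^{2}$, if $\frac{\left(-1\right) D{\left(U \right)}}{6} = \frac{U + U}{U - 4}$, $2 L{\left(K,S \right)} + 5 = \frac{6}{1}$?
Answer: $\frac{53875600}{2401} \approx 22439.0$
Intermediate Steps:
$L{\left(K,S \right)} = \frac{1}{2}$ ($L{\left(K,S \right)} = - \frac{5}{2} + \frac{6 \cdot 1^{-1}}{2} = - \frac{5}{2} + \frac{6 \cdot 1}{2} = - \frac{5}{2} + \frac{1}{2} \cdot 6 = - \frac{5}{2} + 3 = \frac{1}{2}$)
$D{\left(U \right)} = - \frac{12 U}{-4 + U}$ ($D{\left(U \right)} = - 6 \frac{U + U}{U - 4} = - 6 \frac{2 U}{-4 + U} = - \frac{12 U}{-4 + U}$)
$\left(\left(6 D{\left(L{\left(0,-1 \right)} \right)}\right)^{2} + 44\right)^{2} = \left(\left(6 \left(\left(-12\right) \frac{1}{2} \frac{1}{-4 + \frac{1}{2}}\right)\right)^{2} + 44\right)^{2} = \left(\left(6 \left(\left(-12\right) \frac{1}{2} \frac{1}{- \frac{7}{2}}\right)\right)^{2} + 44\right)^{2} = \left(\left(6 \left(\left(-12\right) \frac{1}{2} \left(- \frac{2}{7}\right)\right)\right)^{2} + 44\right)^{2} = \left(\left(6 \cdot \frac{12}{7}\right)^{2} + 44\right)^{2} = \left(\left(\frac{72}{7}\right)^{2} + 44\right)^{2} = \left(\frac{5184}{49} + 44\right)^{2} = \left(\frac{7340}{49}\right)^{2} = \frac{53875600}{2401}$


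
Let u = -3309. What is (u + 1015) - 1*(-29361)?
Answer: 27067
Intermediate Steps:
(u + 1015) - 1*(-29361) = (-3309 + 1015) - 1*(-29361) = -2294 + 29361 = 27067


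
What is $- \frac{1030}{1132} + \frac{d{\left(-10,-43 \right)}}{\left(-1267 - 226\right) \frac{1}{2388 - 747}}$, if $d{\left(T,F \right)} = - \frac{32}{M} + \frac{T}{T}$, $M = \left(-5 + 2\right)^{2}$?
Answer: $\frac{4814161}{2535114} \approx 1.899$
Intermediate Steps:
$M = 9$ ($M = \left(-3\right)^{2} = 9$)
$d{\left(T,F \right)} = - \frac{23}{9}$ ($d{\left(T,F \right)} = - \frac{32}{9} + \frac{T}{T} = \left(-32\right) \frac{1}{9} + 1 = - \frac{32}{9} + 1 = - \frac{23}{9}$)
$- \frac{1030}{1132} + \frac{d{\left(-10,-43 \right)}}{\left(-1267 - 226\right) \frac{1}{2388 - 747}} = - \frac{1030}{1132} - \frac{23}{9 \frac{-1267 - 226}{2388 - 747}} = \left(-1030\right) \frac{1}{1132} - \frac{23}{9 \left(- \frac{1493}{1641}\right)} = - \frac{515}{566} - \frac{23}{9 \left(\left(-1493\right) \frac{1}{1641}\right)} = - \frac{515}{566} - \frac{23}{9 \left(- \frac{1493}{1641}\right)} = - \frac{515}{566} - - \frac{12581}{4479} = - \frac{515}{566} + \frac{12581}{4479} = \frac{4814161}{2535114}$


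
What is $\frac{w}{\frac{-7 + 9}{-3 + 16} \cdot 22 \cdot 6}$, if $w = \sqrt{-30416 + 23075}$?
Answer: $\frac{13 i \sqrt{7341}}{264} \approx 4.2191 i$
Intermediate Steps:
$w = i \sqrt{7341}$ ($w = \sqrt{-7341} = i \sqrt{7341} \approx 85.68 i$)
$\frac{w}{\frac{-7 + 9}{-3 + 16} \cdot 22 \cdot 6} = \frac{i \sqrt{7341}}{\frac{-7 + 9}{-3 + 16} \cdot 22 \cdot 6} = \frac{i \sqrt{7341}}{\frac{2}{13} \cdot 22 \cdot 6} = \frac{i \sqrt{7341}}{\frac{44}{13} \cdot 6} = \frac{i \sqrt{7341}}{\frac{264}{13}} = i \sqrt{7341} \cdot \frac{13}{264} = \frac{13 i \sqrt{7341}}{264}$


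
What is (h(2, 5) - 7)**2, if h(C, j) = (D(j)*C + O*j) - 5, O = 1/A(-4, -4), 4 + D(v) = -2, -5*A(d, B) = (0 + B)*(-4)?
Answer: 167281/256 ≈ 653.44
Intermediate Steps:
A(d, B) = 4*B/5 (A(d, B) = -(0 + B)*(-4)/5 = -B*(-4)/5 = -(-4)*B/5 = 4*B/5)
D(v) = -6 (D(v) = -4 - 2 = -6)
O = -5/16 (O = 1/((4/5)*(-4)) = 1/(-16/5) = -5/16 ≈ -0.31250)
h(C, j) = -5 - 6*C - 5*j/16 (h(C, j) = (-6*C - 5*j/16) - 5 = -5 - 6*C - 5*j/16)
(h(2, 5) - 7)**2 = ((-5 - 6*2 - 5/16*5) - 7)**2 = ((-5 - 12 - 25/16) - 7)**2 = (-297/16 - 7)**2 = (-409/16)**2 = 167281/256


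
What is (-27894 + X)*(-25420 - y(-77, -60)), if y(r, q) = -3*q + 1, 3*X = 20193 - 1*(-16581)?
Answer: 400297236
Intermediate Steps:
X = 12258 (X = (20193 - 1*(-16581))/3 = (20193 + 16581)/3 = (⅓)*36774 = 12258)
y(r, q) = 1 - 3*q
(-27894 + X)*(-25420 - y(-77, -60)) = (-27894 + 12258)*(-25420 - (1 - 3*(-60))) = -15636*(-25420 - (1 + 180)) = -15636*(-25420 - 1*181) = -15636*(-25420 - 181) = -15636*(-25601) = 400297236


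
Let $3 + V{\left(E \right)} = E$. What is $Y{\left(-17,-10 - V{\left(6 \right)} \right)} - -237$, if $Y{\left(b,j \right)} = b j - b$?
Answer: $475$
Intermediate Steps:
$V{\left(E \right)} = -3 + E$
$Y{\left(b,j \right)} = - b + b j$
$Y{\left(-17,-10 - V{\left(6 \right)} \right)} - -237 = - 17 \left(-1 - 13\right) - -237 = - 17 \left(-1 - 13\right) + 237 = \left(-17\right) \left(-14\right) + 237 = 238 + 237 = 475$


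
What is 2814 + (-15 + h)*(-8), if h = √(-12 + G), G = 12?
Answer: 2934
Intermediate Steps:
h = 0 (h = √(-12 + 12) = √0 = 0)
2814 + (-15 + h)*(-8) = 2814 + (-15 + 0)*(-8) = 2814 - 15*(-8) = 2814 + 120 = 2934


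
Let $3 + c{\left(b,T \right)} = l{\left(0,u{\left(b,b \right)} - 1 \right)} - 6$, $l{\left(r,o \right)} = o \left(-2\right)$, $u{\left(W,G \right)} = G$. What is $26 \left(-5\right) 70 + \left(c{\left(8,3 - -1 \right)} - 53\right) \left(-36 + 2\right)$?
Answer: $-6516$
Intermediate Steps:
$l{\left(r,o \right)} = - 2 o$
$c{\left(b,T \right)} = -7 - 2 b$ ($c{\left(b,T \right)} = -3 - \left(6 + 2 \left(b - 1\right)\right) = -3 - \left(6 + 2 \left(-1 + b\right)\right) = -3 - \left(4 + 2 b\right) = -7 - 2 b$)
$26 \left(-5\right) 70 + \left(c{\left(8,3 - -1 \right)} - 53\right) \left(-36 + 2\right) = 26 \left(-5\right) 70 + \left(\left(-7 - 16\right) - 53\right) \left(-36 + 2\right) = \left(-130\right) 70 + \left(\left(-7 - 16\right) - 53\right) \left(-34\right) = -9100 + \left(-23 - 53\right) \left(-34\right) = -9100 - -2584 = -9100 + 2584 = -6516$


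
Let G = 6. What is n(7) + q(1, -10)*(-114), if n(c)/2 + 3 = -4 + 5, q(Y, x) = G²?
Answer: -4108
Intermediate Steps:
q(Y, x) = 36 (q(Y, x) = 6² = 36)
n(c) = -4 (n(c) = -6 + 2*(-4 + 5) = -6 + 2*1 = -6 + 2 = -4)
n(7) + q(1, -10)*(-114) = -4 + 36*(-114) = -4 - 4104 = -4108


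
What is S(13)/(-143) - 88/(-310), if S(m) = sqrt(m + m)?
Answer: 44/155 - sqrt(26)/143 ≈ 0.24821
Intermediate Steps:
S(m) = sqrt(2)*sqrt(m) (S(m) = sqrt(2*m) = sqrt(2)*sqrt(m))
S(13)/(-143) - 88/(-310) = (sqrt(2)*sqrt(13))/(-143) - 88/(-310) = sqrt(26)*(-1/143) - 88*(-1/310) = -sqrt(26)/143 + 44/155 = 44/155 - sqrt(26)/143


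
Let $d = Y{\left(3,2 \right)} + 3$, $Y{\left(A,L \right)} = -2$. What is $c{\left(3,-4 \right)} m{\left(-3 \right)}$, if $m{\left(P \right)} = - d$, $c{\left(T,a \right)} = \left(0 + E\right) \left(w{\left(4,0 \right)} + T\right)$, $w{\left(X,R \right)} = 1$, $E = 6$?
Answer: $-24$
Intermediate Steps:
$c{\left(T,a \right)} = 6 + 6 T$ ($c{\left(T,a \right)} = \left(0 + 6\right) \left(1 + T\right) = 6 \left(1 + T\right) = 6 + 6 T$)
$d = 1$ ($d = -2 + 3 = 1$)
$m{\left(P \right)} = -1$ ($m{\left(P \right)} = \left(-1\right) 1 = -1$)
$c{\left(3,-4 \right)} m{\left(-3 \right)} = \left(6 + 6 \cdot 3\right) \left(-1\right) = \left(6 + 18\right) \left(-1\right) = 24 \left(-1\right) = -24$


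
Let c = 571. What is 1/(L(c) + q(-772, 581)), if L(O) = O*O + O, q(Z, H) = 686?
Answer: 1/327298 ≈ 3.0553e-6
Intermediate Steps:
L(O) = O + O² (L(O) = O² + O = O + O²)
1/(L(c) + q(-772, 581)) = 1/(571*(1 + 571) + 686) = 1/(571*572 + 686) = 1/(326612 + 686) = 1/327298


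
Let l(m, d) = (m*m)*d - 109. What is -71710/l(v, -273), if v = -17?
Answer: 35855/39503 ≈ 0.90765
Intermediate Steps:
l(m, d) = -109 + d*m² (l(m, d) = m²*d - 109 = d*m² - 109 = -109 + d*m²)
-71710/l(v, -273) = -71710/(-109 - 273*(-17)²) = -71710/(-109 - 273*289) = -71710/(-109 - 78897) = -71710/(-79006) = -71710*(-1/79006) = 35855/39503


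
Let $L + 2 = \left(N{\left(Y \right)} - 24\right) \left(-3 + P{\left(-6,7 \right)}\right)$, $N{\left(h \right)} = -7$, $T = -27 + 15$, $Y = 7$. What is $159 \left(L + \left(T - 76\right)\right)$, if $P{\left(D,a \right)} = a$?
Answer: $-34026$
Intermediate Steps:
$T = -12$
$L = -126$ ($L = -2 + \left(-7 - 24\right) \left(-3 + 7\right) = -2 - 124 = -126$)
$159 \left(L + \left(T - 76\right)\right) = 159 \left(-126 - 88\right) = 159 \left(-214\right) = -34026$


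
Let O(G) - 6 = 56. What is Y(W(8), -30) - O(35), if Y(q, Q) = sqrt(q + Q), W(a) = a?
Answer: -62 + I*sqrt(22) ≈ -62.0 + 4.6904*I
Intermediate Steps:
Y(q, Q) = sqrt(Q + q)
O(G) = 62 (O(G) = 6 + 56 = 62)
Y(W(8), -30) - O(35) = sqrt(-30 + 8) - 1*62 = sqrt(-22) - 62 = I*sqrt(22) - 62 = -62 + I*sqrt(22)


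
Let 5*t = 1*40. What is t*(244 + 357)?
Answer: 4808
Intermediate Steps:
t = 8 (t = (1*40)/5 = (⅕)*40 = 8)
t*(244 + 357) = 8*(244 + 357) = 8*601 = 4808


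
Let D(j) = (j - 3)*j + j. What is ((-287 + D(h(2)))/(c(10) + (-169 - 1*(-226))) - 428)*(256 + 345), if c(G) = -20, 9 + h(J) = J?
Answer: -9652060/37 ≈ -2.6087e+5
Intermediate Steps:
h(J) = -9 + J
D(j) = j + j*(-3 + j) (D(j) = (-3 + j)*j + j = j*(-3 + j) + j = j + j*(-3 + j))
((-287 + D(h(2)))/(c(10) + (-169 - 1*(-226))) - 428)*(256 + 345) = ((-287 + (-9 + 2)*(-2 + (-9 + 2)))/(-20 + (-169 - 1*(-226))) - 428)*(256 + 345) = ((-287 - 7*(-2 - 7))/(-20 + (-169 + 226)) - 428)*601 = ((-287 - 7*(-9))/(-20 + 57) - 428)*601 = ((-287 + 63)/37 - 428)*601 = (-224*1/37 - 428)*601 = (-224/37 - 428)*601 = -16060/37*601 = -9652060/37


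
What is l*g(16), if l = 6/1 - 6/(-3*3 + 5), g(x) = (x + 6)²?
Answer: 3630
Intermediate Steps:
g(x) = (6 + x)²
l = 15/2 (l = 6*1 - 6/(-9 + 5) = 6 - 6/(-4) = 6 - 6*(-¼) = 6 + 3/2 = 15/2 ≈ 7.5000)
l*g(16) = 15*(6 + 16)²/2 = (15/2)*22² = (15/2)*484 = 3630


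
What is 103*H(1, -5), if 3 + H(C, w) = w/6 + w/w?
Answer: -1751/6 ≈ -291.83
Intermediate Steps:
H(C, w) = -2 + w/6 (H(C, w) = -3 + (w/6 + w/w) = -3 + (w*(⅙) + 1) = -3 + (w/6 + 1) = -3 + (1 + w/6) = -2 + w/6)
103*H(1, -5) = 103*(-2 + (⅙)*(-5)) = 103*(-2 - ⅚) = 103*(-17/6) = -1751/6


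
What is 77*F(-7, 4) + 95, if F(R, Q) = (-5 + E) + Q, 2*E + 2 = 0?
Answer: -59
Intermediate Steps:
E = -1 (E = -1 + (½)*0 = -1 + 0 = -1)
F(R, Q) = -6 + Q (F(R, Q) = (-5 - 1) + Q = -6 + Q)
77*F(-7, 4) + 95 = 77*(-6 + 4) + 95 = 77*(-2) + 95 = -154 + 95 = -59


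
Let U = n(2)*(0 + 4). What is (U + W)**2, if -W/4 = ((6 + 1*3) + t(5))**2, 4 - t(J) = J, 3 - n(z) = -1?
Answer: 57600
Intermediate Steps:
n(z) = 4 (n(z) = 3 - 1*(-1) = 3 + 1 = 4)
t(J) = 4 - J
W = -256 (W = -4*((6 + 1*3) + (4 - 1*5))**2 = -4*((6 + 3) + (4 - 5))**2 = -4*(9 - 1)**2 = -4*8**2 = -4*64 = -256)
U = 16 (U = 4*(0 + 4) = 4*4 = 16)
(U + W)**2 = (16 - 256)**2 = (-240)**2 = 57600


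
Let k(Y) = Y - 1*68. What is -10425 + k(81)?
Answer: -10412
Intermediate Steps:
k(Y) = -68 + Y (k(Y) = Y - 68 = -68 + Y)
-10425 + k(81) = -10425 + (-68 + 81) = -10425 + 13 = -10412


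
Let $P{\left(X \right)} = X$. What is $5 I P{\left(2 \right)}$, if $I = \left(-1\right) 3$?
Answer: $-30$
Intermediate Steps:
$I = -3$
$5 I P{\left(2 \right)} = 5 \left(-3\right) 2 = \left(-15\right) 2 = -30$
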